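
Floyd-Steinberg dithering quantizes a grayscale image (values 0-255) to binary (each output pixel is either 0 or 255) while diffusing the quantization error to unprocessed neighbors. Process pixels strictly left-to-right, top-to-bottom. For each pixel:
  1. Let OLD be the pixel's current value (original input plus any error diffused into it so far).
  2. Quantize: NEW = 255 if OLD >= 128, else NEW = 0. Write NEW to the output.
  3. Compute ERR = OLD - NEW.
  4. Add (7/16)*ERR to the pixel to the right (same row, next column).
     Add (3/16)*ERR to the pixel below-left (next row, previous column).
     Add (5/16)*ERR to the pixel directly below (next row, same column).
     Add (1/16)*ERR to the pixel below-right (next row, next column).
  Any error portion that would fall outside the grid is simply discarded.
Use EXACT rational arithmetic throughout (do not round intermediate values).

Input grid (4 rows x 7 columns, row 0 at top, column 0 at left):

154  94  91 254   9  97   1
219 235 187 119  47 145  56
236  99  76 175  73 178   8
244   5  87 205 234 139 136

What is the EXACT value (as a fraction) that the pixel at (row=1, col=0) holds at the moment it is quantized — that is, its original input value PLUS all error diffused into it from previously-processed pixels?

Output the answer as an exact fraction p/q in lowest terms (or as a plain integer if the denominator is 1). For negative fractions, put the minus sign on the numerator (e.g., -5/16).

(0,0): OLD=154 → NEW=255, ERR=-101
(0,1): OLD=797/16 → NEW=0, ERR=797/16
(0,2): OLD=28875/256 → NEW=0, ERR=28875/256
(0,3): OLD=1242509/4096 → NEW=255, ERR=198029/4096
(0,4): OLD=1976027/65536 → NEW=0, ERR=1976027/65536
(0,5): OLD=115544061/1048576 → NEW=0, ERR=115544061/1048576
(0,6): OLD=825585643/16777216 → NEW=0, ERR=825585643/16777216
(1,0): OLD=50375/256 → NEW=255, ERR=-14905/256
Target (1,0): original=219, with diffused error = 50375/256

Answer: 50375/256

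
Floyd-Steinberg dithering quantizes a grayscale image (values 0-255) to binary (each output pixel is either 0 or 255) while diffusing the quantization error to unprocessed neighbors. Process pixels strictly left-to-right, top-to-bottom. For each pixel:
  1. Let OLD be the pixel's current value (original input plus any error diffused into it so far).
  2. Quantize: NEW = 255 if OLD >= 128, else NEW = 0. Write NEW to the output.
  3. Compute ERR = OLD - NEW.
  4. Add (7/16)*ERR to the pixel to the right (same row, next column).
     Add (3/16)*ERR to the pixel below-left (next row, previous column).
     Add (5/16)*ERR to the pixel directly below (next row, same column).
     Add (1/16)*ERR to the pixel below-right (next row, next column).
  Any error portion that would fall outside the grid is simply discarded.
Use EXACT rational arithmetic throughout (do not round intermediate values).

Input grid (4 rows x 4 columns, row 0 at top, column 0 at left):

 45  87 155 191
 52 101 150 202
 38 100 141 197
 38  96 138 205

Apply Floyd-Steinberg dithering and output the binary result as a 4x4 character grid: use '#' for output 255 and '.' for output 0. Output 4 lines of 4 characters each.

(0,0): OLD=45 → NEW=0, ERR=45
(0,1): OLD=1707/16 → NEW=0, ERR=1707/16
(0,2): OLD=51629/256 → NEW=255, ERR=-13651/256
(0,3): OLD=686779/4096 → NEW=255, ERR=-357701/4096
(1,0): OLD=22033/256 → NEW=0, ERR=22033/256
(1,1): OLD=337527/2048 → NEW=255, ERR=-184713/2048
(1,2): OLD=5516227/65536 → NEW=0, ERR=5516227/65536
(1,3): OLD=218315205/1048576 → NEW=255, ERR=-49071675/1048576
(2,0): OLD=1572365/32768 → NEW=0, ERR=1572365/32768
(2,1): OLD=119505759/1048576 → NEW=0, ERR=119505759/1048576
(2,2): OLD=425204731/2097152 → NEW=255, ERR=-109569029/2097152
(2,3): OLD=5529042415/33554432 → NEW=255, ERR=-3027337745/33554432
(3,0): OLD=1247629885/16777216 → NEW=0, ERR=1247629885/16777216
(3,1): OLD=42239067875/268435456 → NEW=255, ERR=-26211973405/268435456
(3,2): OLD=297034862877/4294967296 → NEW=0, ERR=297034862877/4294967296
(3,3): OLD=14004843242827/68719476736 → NEW=255, ERR=-3518623324853/68719476736
Row 0: ..##
Row 1: .#.#
Row 2: ..##
Row 3: .#.#

Answer: ..##
.#.#
..##
.#.#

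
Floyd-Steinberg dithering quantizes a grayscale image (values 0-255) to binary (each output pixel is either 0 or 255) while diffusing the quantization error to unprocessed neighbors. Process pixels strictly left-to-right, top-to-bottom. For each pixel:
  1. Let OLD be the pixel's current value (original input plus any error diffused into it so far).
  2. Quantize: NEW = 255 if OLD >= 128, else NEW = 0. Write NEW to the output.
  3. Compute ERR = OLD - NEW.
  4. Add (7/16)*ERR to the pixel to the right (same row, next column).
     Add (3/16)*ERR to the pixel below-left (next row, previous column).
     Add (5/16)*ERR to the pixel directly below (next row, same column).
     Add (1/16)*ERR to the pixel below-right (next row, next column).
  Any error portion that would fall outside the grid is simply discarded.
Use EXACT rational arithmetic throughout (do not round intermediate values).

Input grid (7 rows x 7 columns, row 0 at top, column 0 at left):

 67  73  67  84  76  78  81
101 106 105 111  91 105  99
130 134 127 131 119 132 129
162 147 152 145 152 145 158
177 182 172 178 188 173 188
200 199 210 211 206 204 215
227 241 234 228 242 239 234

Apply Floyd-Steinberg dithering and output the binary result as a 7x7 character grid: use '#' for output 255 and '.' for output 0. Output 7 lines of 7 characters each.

(0,0): OLD=67 → NEW=0, ERR=67
(0,1): OLD=1637/16 → NEW=0, ERR=1637/16
(0,2): OLD=28611/256 → NEW=0, ERR=28611/256
(0,3): OLD=544341/4096 → NEW=255, ERR=-500139/4096
(0,4): OLD=1479763/65536 → NEW=0, ERR=1479763/65536
(0,5): OLD=92147269/1048576 → NEW=0, ERR=92147269/1048576
(0,6): OLD=2003985379/16777216 → NEW=0, ERR=2003985379/16777216
(1,0): OLD=36127/256 → NEW=255, ERR=-29153/256
(1,1): OLD=232025/2048 → NEW=0, ERR=232025/2048
(1,2): OLD=11337165/65536 → NEW=255, ERR=-5374515/65536
(1,3): OLD=12630729/262144 → NEW=0, ERR=12630729/262144
(1,4): OLD=2147174331/16777216 → NEW=0, ERR=2147174331/16777216
(1,5): OLD=28489250091/134217728 → NEW=255, ERR=-5736270549/134217728
(1,6): OLD=264401252901/2147483648 → NEW=0, ERR=264401252901/2147483648
(2,0): OLD=3789795/32768 → NEW=0, ERR=3789795/32768
(2,1): OLD=207103601/1048576 → NEW=255, ERR=-60283279/1048576
(2,2): OLD=1549127827/16777216 → NEW=0, ERR=1549127827/16777216
(2,3): OLD=27558209979/134217728 → NEW=255, ERR=-6667310661/134217728
(2,4): OLD=142012237163/1073741824 → NEW=255, ERR=-131791927957/1073741824
(2,5): OLD=3299538902329/34359738368 → NEW=0, ERR=3299538902329/34359738368
(2,6): OLD=113698887279391/549755813888 → NEW=255, ERR=-26488845262049/549755813888
(3,0): OLD=3143426355/16777216 → NEW=255, ERR=-1134763725/16777216
(3,1): OLD=16640881079/134217728 → NEW=0, ERR=16640881079/134217728
(3,2): OLD=238575301717/1073741824 → NEW=255, ERR=-35228863403/1073741824
(3,3): OLD=420388739619/4294967296 → NEW=0, ERR=420388739619/4294967296
(3,4): OLD=94209729834291/549755813888 → NEW=255, ERR=-45978002707149/549755813888
(3,5): OLD=535303289278153/4398046511104 → NEW=0, ERR=535303289278153/4398046511104
(3,6): OLD=14228171774034135/70368744177664 → NEW=255, ERR=-3715857991270185/70368744177664
(4,0): OLD=384636699933/2147483648 → NEW=255, ERR=-162971630307/2147483648
(4,1): OLD=6087318519929/34359738368 → NEW=255, ERR=-2674414763911/34359738368
(4,2): OLD=84549873803959/549755813888 → NEW=255, ERR=-55637858737481/549755813888
(4,3): OLD=644658576981517/4398046511104 → NEW=255, ERR=-476843283350003/4398046511104
(4,4): OLD=5044344375434583/35184372088832 → NEW=255, ERR=-3927670507217577/35184372088832
(4,5): OLD=165584801604654487/1125899906842624 → NEW=255, ERR=-121519674640214633/1125899906842624
(4,6): OLD=2375838200054702929/18014398509481984 → NEW=255, ERR=-2217833419863202991/18014398509481984
(5,0): OLD=88890188061307/549755813888 → NEW=255, ERR=-51297544480133/549755813888
(5,1): OLD=484376102687273/4398046511104 → NEW=0, ERR=484376102687273/4398046511104
(5,2): OLD=7084849853395247/35184372088832 → NEW=255, ERR=-1887165029256913/35184372088832
(5,3): OLD=35577359576123403/281474976710656 → NEW=0, ERR=35577359576123403/281474976710656
(5,4): OLD=3592073975471687001/18014398509481984 → NEW=255, ERR=-1001597644446218919/18014398509481984
(5,5): OLD=16700885846661742153/144115188075855872 → NEW=0, ERR=16700885846661742153/144115188075855872
(5,6): OLD=508394592759100802087/2305843009213693952 → NEW=255, ERR=-79595374590391155673/2305843009213693952
(6,0): OLD=15374931457186227/70368744177664 → NEW=255, ERR=-2569098308118093/70368744177664
(6,1): OLD=274219201738229071/1125899906842624 → NEW=255, ERR=-12885274506640049/1125899906842624
(6,2): OLD=4374154522192620557/18014398509481984 → NEW=255, ERR=-219517097725285363/18014398509481984
(6,3): OLD=35796819857277286419/144115188075855872 → NEW=255, ERR=-952553102065960941/144115188075855872
(6,4): OLD=72450062047545482729/288230376151711744 → NEW=255, ERR=-1048683871141011991/288230376151711744
(6,5): OLD=9727897615921918884541/36893488147419103232 → NEW=255, ERR=320058138330047560381/36893488147419103232
(6,6): OLD=138277423401761568960603/590295810358705651712 → NEW=255, ERR=-12248008239708372225957/590295810358705651712
Row 0: ...#...
Row 1: #.#..#.
Row 2: .#.##.#
Row 3: #.#.#.#
Row 4: #######
Row 5: #.#.#.#
Row 6: #######

Answer: ...#...
#.#..#.
.#.##.#
#.#.#.#
#######
#.#.#.#
#######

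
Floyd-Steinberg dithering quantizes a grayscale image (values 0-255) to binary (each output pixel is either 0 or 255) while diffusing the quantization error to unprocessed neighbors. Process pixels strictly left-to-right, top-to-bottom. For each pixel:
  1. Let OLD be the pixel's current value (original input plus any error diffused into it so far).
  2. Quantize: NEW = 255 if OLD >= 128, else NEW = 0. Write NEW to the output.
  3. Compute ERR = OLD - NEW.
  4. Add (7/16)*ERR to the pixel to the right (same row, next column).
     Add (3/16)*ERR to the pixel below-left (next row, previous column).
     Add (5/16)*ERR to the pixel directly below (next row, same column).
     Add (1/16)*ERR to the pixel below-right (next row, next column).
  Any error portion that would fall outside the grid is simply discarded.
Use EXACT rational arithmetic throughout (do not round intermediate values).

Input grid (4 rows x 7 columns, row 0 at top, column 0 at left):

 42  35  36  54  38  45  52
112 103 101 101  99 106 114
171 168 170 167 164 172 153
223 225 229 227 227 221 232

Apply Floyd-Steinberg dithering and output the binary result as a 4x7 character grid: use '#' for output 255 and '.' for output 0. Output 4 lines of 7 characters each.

Answer: .......
#.#.#.#
#.####.
####.##

Derivation:
(0,0): OLD=42 → NEW=0, ERR=42
(0,1): OLD=427/8 → NEW=0, ERR=427/8
(0,2): OLD=7597/128 → NEW=0, ERR=7597/128
(0,3): OLD=163771/2048 → NEW=0, ERR=163771/2048
(0,4): OLD=2391581/32768 → NEW=0, ERR=2391581/32768
(0,5): OLD=40334027/524288 → NEW=0, ERR=40334027/524288
(0,6): OLD=718545805/8388608 → NEW=0, ERR=718545805/8388608
(1,0): OLD=17297/128 → NEW=255, ERR=-15343/128
(1,1): OLD=82935/1024 → NEW=0, ERR=82935/1024
(1,2): OLD=5679043/32768 → NEW=255, ERR=-2676797/32768
(1,3): OLD=14109191/131072 → NEW=0, ERR=14109191/131072
(1,4): OLD=1579783477/8388608 → NEW=255, ERR=-559311563/8388608
(1,5): OLD=8153251269/67108864 → NEW=0, ERR=8153251269/67108864
(1,6): OLD=213383914475/1073741824 → NEW=255, ERR=-60420250645/1073741824
(2,0): OLD=2436749/16384 → NEW=255, ERR=-1741171/16384
(2,1): OLD=65015391/524288 → NEW=0, ERR=65015391/524288
(2,2): OLD=1878800349/8388608 → NEW=255, ERR=-260294691/8388608
(2,3): OLD=11372022069/67108864 → NEW=255, ERR=-5740738251/67108864
(2,4): OLD=72609844229/536870912 → NEW=255, ERR=-64292238331/536870912
(2,5): OLD=2454253632535/17179869184 → NEW=255, ERR=-1926613009385/17179869184
(2,6): OLD=25823640970001/274877906944 → NEW=0, ERR=25823640970001/274877906944
(3,0): OLD=1787118397/8388608 → NEW=255, ERR=-351976643/8388608
(3,1): OLD=15632009977/67108864 → NEW=255, ERR=-1480750343/67108864
(3,2): OLD=108104796475/536870912 → NEW=255, ERR=-28797286085/536870912
(3,3): OLD=327292261133/2147483648 → NEW=255, ERR=-220316069107/2147483648
(3,4): OLD=32523358852925/274877906944 → NEW=0, ERR=32523358852925/274877906944
(3,5): OLD=545028023529095/2199023255552 → NEW=255, ERR=-15722906636665/2199023255552
(3,6): OLD=8839053151751129/35184372088832 → NEW=255, ERR=-132961730901031/35184372088832
Row 0: .......
Row 1: #.#.#.#
Row 2: #.####.
Row 3: ####.##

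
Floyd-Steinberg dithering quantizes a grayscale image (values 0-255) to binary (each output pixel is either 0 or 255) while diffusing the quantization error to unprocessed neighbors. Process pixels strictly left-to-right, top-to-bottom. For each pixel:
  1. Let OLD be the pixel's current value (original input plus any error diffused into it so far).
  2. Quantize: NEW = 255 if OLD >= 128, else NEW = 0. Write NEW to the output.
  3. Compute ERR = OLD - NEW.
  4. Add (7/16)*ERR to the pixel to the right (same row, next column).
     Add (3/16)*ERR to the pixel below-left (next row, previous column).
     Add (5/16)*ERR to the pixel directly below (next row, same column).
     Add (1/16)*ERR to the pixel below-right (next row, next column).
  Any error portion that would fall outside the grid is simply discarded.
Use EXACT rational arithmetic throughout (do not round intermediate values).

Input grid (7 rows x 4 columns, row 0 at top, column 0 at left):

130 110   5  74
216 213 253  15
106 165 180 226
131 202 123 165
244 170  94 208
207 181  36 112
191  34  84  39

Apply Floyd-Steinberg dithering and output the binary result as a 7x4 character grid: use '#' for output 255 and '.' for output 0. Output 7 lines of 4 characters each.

Answer: #...
###.
.###
#..#
##.#
##..
#...

Derivation:
(0,0): OLD=130 → NEW=255, ERR=-125
(0,1): OLD=885/16 → NEW=0, ERR=885/16
(0,2): OLD=7475/256 → NEW=0, ERR=7475/256
(0,3): OLD=355429/4096 → NEW=0, ERR=355429/4096
(1,0): OLD=47951/256 → NEW=255, ERR=-17329/256
(1,1): OLD=406185/2048 → NEW=255, ERR=-116055/2048
(1,2): OLD=16846685/65536 → NEW=255, ERR=135005/65536
(1,3): OLD=47021595/1048576 → NEW=0, ERR=47021595/1048576
(2,0): OLD=2432083/32768 → NEW=0, ERR=2432083/32768
(2,1): OLD=184464193/1048576 → NEW=255, ERR=-82922687/1048576
(2,2): OLD=316485637/2097152 → NEW=255, ERR=-218288123/2097152
(2,3): OLD=6529820881/33554432 → NEW=255, ERR=-2026559279/33554432
(3,0): OLD=2338180515/16777216 → NEW=255, ERR=-1940009565/16777216
(3,1): OLD=30016391741/268435456 → NEW=0, ERR=30016391741/268435456
(3,2): OLD=528825690307/4294967296 → NEW=0, ERR=528825690307/4294967296
(3,3): OLD=13296441479125/68719476736 → NEW=255, ERR=-4227025088555/68719476736
(4,0): OLD=982820430247/4294967296 → NEW=255, ERR=-112396230233/4294967296
(4,1): OLD=7193341697525/34359738368 → NEW=255, ERR=-1568391586315/34359738368
(4,2): OLD=118705787047125/1099511627776 → NEW=0, ERR=118705787047125/1099511627776
(4,3): OLD=4287332576202595/17592186044416 → NEW=255, ERR=-198674865123485/17592186044416
(5,0): OLD=104598429506551/549755813888 → NEW=255, ERR=-35589303034889/549755813888
(5,1): OLD=2762336703942177/17592186044416 → NEW=255, ERR=-1723670737383903/17592186044416
(5,2): OLD=192650808628205/8796093022208 → NEW=0, ERR=192650808628205/8796093022208
(5,3): OLD=35128226979524917/281474976710656 → NEW=0, ERR=35128226979524917/281474976710656
(6,0): OLD=42896419854001347/281474976710656 → NEW=255, ERR=-28879699207215933/281474976710656
(6,1): OLD=-186656411636182395/4503599627370496 → NEW=0, ERR=-186656411636182395/4503599627370496
(6,2): OLD=6484324274067791507/72057594037927936 → NEW=0, ERR=6484324274067791507/72057594037927936
(6,3): OLD=136896534556215721733/1152921504606846976 → NEW=0, ERR=136896534556215721733/1152921504606846976
Row 0: #...
Row 1: ###.
Row 2: .###
Row 3: #..#
Row 4: ##.#
Row 5: ##..
Row 6: #...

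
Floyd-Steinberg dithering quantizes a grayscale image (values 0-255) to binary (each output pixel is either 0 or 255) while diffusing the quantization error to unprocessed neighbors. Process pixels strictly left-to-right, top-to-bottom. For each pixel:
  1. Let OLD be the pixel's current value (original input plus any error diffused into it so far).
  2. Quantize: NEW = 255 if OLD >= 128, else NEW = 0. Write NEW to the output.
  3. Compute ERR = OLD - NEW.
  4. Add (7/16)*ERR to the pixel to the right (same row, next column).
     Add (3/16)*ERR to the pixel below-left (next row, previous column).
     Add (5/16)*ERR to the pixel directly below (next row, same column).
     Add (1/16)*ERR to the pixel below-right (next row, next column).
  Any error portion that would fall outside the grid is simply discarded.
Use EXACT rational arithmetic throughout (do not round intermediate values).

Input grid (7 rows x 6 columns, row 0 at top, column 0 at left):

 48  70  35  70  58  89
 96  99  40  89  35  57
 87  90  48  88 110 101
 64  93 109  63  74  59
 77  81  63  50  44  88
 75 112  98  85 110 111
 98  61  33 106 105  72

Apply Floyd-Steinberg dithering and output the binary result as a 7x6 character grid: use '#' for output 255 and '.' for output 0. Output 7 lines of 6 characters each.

(0,0): OLD=48 → NEW=0, ERR=48
(0,1): OLD=91 → NEW=0, ERR=91
(0,2): OLD=1197/16 → NEW=0, ERR=1197/16
(0,3): OLD=26299/256 → NEW=0, ERR=26299/256
(0,4): OLD=421661/4096 → NEW=0, ERR=421661/4096
(0,5): OLD=8784331/65536 → NEW=255, ERR=-7927349/65536
(1,0): OLD=2049/16 → NEW=255, ERR=-2031/16
(1,1): OLD=11383/128 → NEW=0, ERR=11383/128
(1,2): OLD=521155/4096 → NEW=0, ERR=521155/4096
(1,3): OLD=3289031/16384 → NEW=255, ERR=-888889/16384
(1,4): OLD=28494645/1048576 → NEW=0, ERR=28494645/1048576
(1,5): OLD=629521123/16777216 → NEW=0, ERR=629521123/16777216
(2,0): OLD=131085/2048 → NEW=0, ERR=131085/2048
(2,1): OLD=10598239/65536 → NEW=255, ERR=-6113441/65536
(2,2): OLD=44391389/1048576 → NEW=0, ERR=44391389/1048576
(2,3): OLD=860794933/8388608 → NEW=0, ERR=860794933/8388608
(2,4): OLD=44836941855/268435456 → NEW=255, ERR=-23614099425/268435456
(2,5): OLD=326149319881/4294967296 → NEW=0, ERR=326149319881/4294967296
(3,0): OLD=69742141/1048576 → NEW=0, ERR=69742141/1048576
(3,1): OLD=879845241/8388608 → NEW=0, ERR=879845241/8388608
(3,2): OLD=12182084475/67108864 → NEW=255, ERR=-4930675845/67108864
(3,3): OLD=210773102577/4294967296 → NEW=0, ERR=210773102577/4294967296
(3,4): OLD=3045350003921/34359738368 → NEW=0, ERR=3045350003921/34359738368
(3,5): OLD=63776411115679/549755813888 → NEW=0, ERR=63776411115679/549755813888
(4,0): OLD=15763986419/134217728 → NEW=0, ERR=15763986419/134217728
(4,1): OLD=334024638679/2147483648 → NEW=255, ERR=-213583691561/2147483648
(4,2): OLD=844139153237/68719476736 → NEW=0, ERR=844139153237/68719476736
(4,3): OLD=90969491625865/1099511627776 → NEW=0, ERR=90969491625865/1099511627776
(4,4): OLD=2334715008916505/17592186044416 → NEW=255, ERR=-2151292432409575/17592186044416
(4,5): OLD=21474195904186895/281474976710656 → NEW=0, ERR=21474195904186895/281474976710656
(5,0): OLD=3197348216437/34359738368 → NEW=0, ERR=3197348216437/34359738368
(5,1): OLD=144338365197509/1099511627776 → NEW=255, ERR=-136037099885371/1099511627776
(5,2): OLD=501429645106247/8796093022208 → NEW=0, ERR=501429645106247/8796093022208
(5,3): OLD=31985169707962365/281474976710656 → NEW=0, ERR=31985169707962365/281474976710656
(5,4): OLD=79362441242813405/562949953421312 → NEW=255, ERR=-64189796879621155/562949953421312
(5,5): OLD=696371140323664577/9007199254740992 → NEW=0, ERR=696371140323664577/9007199254740992
(6,0): OLD=1827498647326575/17592186044416 → NEW=0, ERR=1827498647326575/17592186044416
(6,1): OLD=23725116277259587/281474976710656 → NEW=0, ERR=23725116277259587/281474976710656
(6,2): OLD=114013339103568779/1125899906842624 → NEW=0, ERR=114013339103568779/1125899906842624
(6,3): OLD=3026367223185191743/18014398509481984 → NEW=255, ERR=-1567304396732714177/18014398509481984
(6,4): OLD=15247968921312927903/288230376151711744 → NEW=0, ERR=15247968921312927903/288230376151711744
(6,5): OLD=517331382225382725369/4611686018427387904 → NEW=0, ERR=517331382225382725369/4611686018427387904
Row 0: .....#
Row 1: #..#..
Row 2: .#..#.
Row 3: ..#...
Row 4: .#..#.
Row 5: .#..#.
Row 6: ...#..

Answer: .....#
#..#..
.#..#.
..#...
.#..#.
.#..#.
...#..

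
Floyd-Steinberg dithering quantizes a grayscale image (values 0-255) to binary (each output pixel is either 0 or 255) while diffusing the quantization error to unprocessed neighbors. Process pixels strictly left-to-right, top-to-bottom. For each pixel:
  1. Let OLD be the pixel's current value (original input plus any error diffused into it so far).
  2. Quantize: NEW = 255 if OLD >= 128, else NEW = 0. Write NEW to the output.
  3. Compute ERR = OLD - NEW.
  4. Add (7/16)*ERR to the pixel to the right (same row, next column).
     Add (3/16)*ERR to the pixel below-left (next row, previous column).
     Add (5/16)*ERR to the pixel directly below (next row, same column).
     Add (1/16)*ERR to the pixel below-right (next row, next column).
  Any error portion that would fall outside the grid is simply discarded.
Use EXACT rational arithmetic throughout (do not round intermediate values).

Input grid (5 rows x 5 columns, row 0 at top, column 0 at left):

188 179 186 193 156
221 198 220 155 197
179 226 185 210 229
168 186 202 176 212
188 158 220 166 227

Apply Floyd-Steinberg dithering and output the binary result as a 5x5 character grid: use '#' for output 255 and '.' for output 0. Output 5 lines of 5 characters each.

Answer: ####.
#.#.#
#####
#.###
###.#

Derivation:
(0,0): OLD=188 → NEW=255, ERR=-67
(0,1): OLD=2395/16 → NEW=255, ERR=-1685/16
(0,2): OLD=35821/256 → NEW=255, ERR=-29459/256
(0,3): OLD=584315/4096 → NEW=255, ERR=-460165/4096
(0,4): OLD=7002461/65536 → NEW=0, ERR=7002461/65536
(1,0): OLD=46161/256 → NEW=255, ERR=-19119/256
(1,1): OLD=218423/2048 → NEW=0, ERR=218423/2048
(1,2): OLD=13307267/65536 → NEW=255, ERR=-3404413/65536
(1,3): OLD=28837767/262144 → NEW=0, ERR=28837767/262144
(1,4): OLD=1138740917/4194304 → NEW=255, ERR=69193397/4194304
(2,0): OLD=5755981/32768 → NEW=255, ERR=-2599859/32768
(2,1): OLD=220420127/1048576 → NEW=255, ERR=-46966753/1048576
(2,2): OLD=2960550429/16777216 → NEW=255, ERR=-1317639651/16777216
(2,3): OLD=56334844679/268435456 → NEW=255, ERR=-12116196601/268435456
(2,4): OLD=950405895025/4294967296 → NEW=255, ERR=-144810765455/4294967296
(3,0): OLD=2261694589/16777216 → NEW=255, ERR=-2016495491/16777216
(3,1): OLD=13386069689/134217728 → NEW=0, ERR=13386069689/134217728
(3,2): OLD=901205118787/4294967296 → NEW=255, ERR=-194011541693/4294967296
(3,3): OLD=1124437917323/8589934592 → NEW=255, ERR=-1065995403637/8589934592
(3,4): OLD=19839264364823/137438953472 → NEW=255, ERR=-15207668770537/137438953472
(4,0): OLD=363225315251/2147483648 → NEW=255, ERR=-184383014989/2147483648
(4,1): OLD=9319828793907/68719476736 → NEW=255, ERR=-8203637773773/68719476736
(4,2): OLD=150215948352349/1099511627776 → NEW=255, ERR=-130159516730531/1099511627776
(4,3): OLD=912298202765363/17592186044416 → NEW=0, ERR=912298202765363/17592186044416
(4,4): OLD=58364840532884197/281474976710656 → NEW=255, ERR=-13411278528333083/281474976710656
Row 0: ####.
Row 1: #.#.#
Row 2: #####
Row 3: #.###
Row 4: ###.#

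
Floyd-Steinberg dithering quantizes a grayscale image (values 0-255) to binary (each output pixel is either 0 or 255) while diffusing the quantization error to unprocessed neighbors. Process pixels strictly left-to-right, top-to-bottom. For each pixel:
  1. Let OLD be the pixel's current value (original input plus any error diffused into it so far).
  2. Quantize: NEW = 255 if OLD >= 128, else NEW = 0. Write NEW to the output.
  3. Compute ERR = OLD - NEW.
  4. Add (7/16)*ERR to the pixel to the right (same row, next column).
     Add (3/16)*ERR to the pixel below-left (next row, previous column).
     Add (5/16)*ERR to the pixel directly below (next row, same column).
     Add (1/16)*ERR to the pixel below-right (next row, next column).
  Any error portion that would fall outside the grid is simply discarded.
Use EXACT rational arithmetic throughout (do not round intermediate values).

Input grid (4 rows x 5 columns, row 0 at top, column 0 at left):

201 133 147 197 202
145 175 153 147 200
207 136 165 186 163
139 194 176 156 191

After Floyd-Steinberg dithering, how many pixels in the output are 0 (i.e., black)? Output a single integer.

Answer: 6

Derivation:
(0,0): OLD=201 → NEW=255, ERR=-54
(0,1): OLD=875/8 → NEW=0, ERR=875/8
(0,2): OLD=24941/128 → NEW=255, ERR=-7699/128
(0,3): OLD=349563/2048 → NEW=255, ERR=-172677/2048
(0,4): OLD=5410397/32768 → NEW=255, ERR=-2945443/32768
(1,0): OLD=19025/128 → NEW=255, ERR=-13615/128
(1,1): OLD=151543/1024 → NEW=255, ERR=-109577/1024
(1,2): OLD=2569475/32768 → NEW=0, ERR=2569475/32768
(1,3): OLD=17608807/131072 → NEW=255, ERR=-15814553/131072
(1,4): OLD=238768341/2097152 → NEW=0, ERR=238768341/2097152
(2,0): OLD=2518157/16384 → NEW=255, ERR=-1659763/16384
(2,1): OLD=34757151/524288 → NEW=0, ERR=34757151/524288
(2,2): OLD=1587100317/8388608 → NEW=255, ERR=-551994723/8388608
(2,3): OLD=19562883079/134217728 → NEW=255, ERR=-14662637561/134217728
(2,4): OLD=307613138545/2147483648 → NEW=255, ERR=-239995191695/2147483648
(3,0): OLD=1004725885/8388608 → NEW=0, ERR=1004725885/8388608
(3,1): OLD=16673054841/67108864 → NEW=255, ERR=-439705479/67108864
(3,2): OLD=292551585475/2147483648 → NEW=255, ERR=-255056744765/2147483648
(3,3): OLD=192551842875/4294967296 → NEW=0, ERR=192551842875/4294967296
(3,4): OLD=11604126637799/68719476736 → NEW=255, ERR=-5919339929881/68719476736
Output grid:
  Row 0: #.###  (1 black, running=1)
  Row 1: ##.#.  (2 black, running=3)
  Row 2: #.###  (1 black, running=4)
  Row 3: .##.#  (2 black, running=6)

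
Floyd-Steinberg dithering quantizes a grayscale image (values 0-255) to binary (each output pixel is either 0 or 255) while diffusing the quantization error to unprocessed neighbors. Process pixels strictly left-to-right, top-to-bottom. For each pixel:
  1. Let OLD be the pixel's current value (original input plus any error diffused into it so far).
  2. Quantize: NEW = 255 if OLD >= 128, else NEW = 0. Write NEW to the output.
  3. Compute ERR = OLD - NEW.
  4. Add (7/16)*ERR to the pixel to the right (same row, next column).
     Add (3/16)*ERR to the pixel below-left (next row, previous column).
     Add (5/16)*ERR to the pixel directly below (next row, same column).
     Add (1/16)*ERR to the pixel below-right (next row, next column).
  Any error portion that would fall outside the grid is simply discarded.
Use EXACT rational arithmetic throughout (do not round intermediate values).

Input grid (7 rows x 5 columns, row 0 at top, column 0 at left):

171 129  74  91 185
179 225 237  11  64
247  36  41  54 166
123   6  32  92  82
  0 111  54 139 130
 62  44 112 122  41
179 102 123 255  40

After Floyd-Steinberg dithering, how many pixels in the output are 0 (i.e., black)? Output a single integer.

(0,0): OLD=171 → NEW=255, ERR=-84
(0,1): OLD=369/4 → NEW=0, ERR=369/4
(0,2): OLD=7319/64 → NEW=0, ERR=7319/64
(0,3): OLD=144417/1024 → NEW=255, ERR=-116703/1024
(0,4): OLD=2214119/16384 → NEW=255, ERR=-1963801/16384
(1,0): OLD=10883/64 → NEW=255, ERR=-5437/64
(1,1): OLD=119221/512 → NEW=255, ERR=-11339/512
(1,2): OLD=4054137/16384 → NEW=255, ERR=-123783/16384
(1,3): OLD=-2834219/65536 → NEW=0, ERR=-2834219/65536
(1,4): OLD=524319/1048576 → NEW=0, ERR=524319/1048576
(2,0): OLD=1771927/8192 → NEW=255, ERR=-317033/8192
(2,1): OLD=1421261/262144 → NEW=0, ERR=1421261/262144
(2,2): OLD=132196455/4194304 → NEW=0, ERR=132196455/4194304
(2,3): OLD=3616907141/67108864 → NEW=0, ERR=3616907141/67108864
(2,4): OLD=200825034595/1073741824 → NEW=255, ERR=-72979130525/1073741824
(3,0): OLD=469437895/4194304 → NEW=0, ERR=469437895/4194304
(3,1): OLD=2018343899/33554432 → NEW=0, ERR=2018343899/33554432
(3,2): OLD=84406833593/1073741824 → NEW=0, ERR=84406833593/1073741824
(3,3): OLD=284456659033/2147483648 → NEW=255, ERR=-263151671207/2147483648
(3,4): OLD=361386570989/34359738368 → NEW=0, ERR=361386570989/34359738368
(4,0): OLD=24832547497/536870912 → NEW=0, ERR=24832547497/536870912
(4,1): OLD=2950952770121/17179869184 → NEW=255, ERR=-1429913871799/17179869184
(4,2): OLD=6304308527143/274877906944 → NEW=0, ERR=6304308527143/274877906944
(4,3): OLD=517322982264521/4398046511104 → NEW=0, ERR=517322982264521/4398046511104
(4,4): OLD=12461550401748991/70368744177664 → NEW=255, ERR=-5482479363555329/70368744177664
(5,0): OLD=16725896214651/274877906944 → NEW=0, ERR=16725896214651/274877906944
(5,1): OLD=113914700073553/2199023255552 → NEW=0, ERR=113914700073553/2199023255552
(5,2): OLD=11166360826712569/70368744177664 → NEW=255, ERR=-6777668938591751/70368744177664
(5,3): OLD=29117102384525543/281474976710656 → NEW=0, ERR=29117102384525543/281474976710656
(5,4): OLD=311926385007691901/4503599627370496 → NEW=0, ERR=311926385007691901/4503599627370496
(6,0): OLD=7308782552707627/35184372088832 → NEW=255, ERR=-1663232329944533/35184372088832
(6,1): OLD=93731712505668069/1125899906842624 → NEW=0, ERR=93731712505668069/1125899906842624
(6,2): OLD=2737409044170586087/18014398509481984 → NEW=255, ERR=-1856262575747319833/18014398509481984
(6,3): OLD=71830414023316244205/288230376151711744 → NEW=255, ERR=-1668331895370250515/288230376151711744
(6,4): OLD=302421473513719326907/4611686018427387904 → NEW=0, ERR=302421473513719326907/4611686018427387904
Output grid:
  Row 0: #..##  (2 black, running=2)
  Row 1: ###..  (2 black, running=4)
  Row 2: #...#  (3 black, running=7)
  Row 3: ...#.  (4 black, running=11)
  Row 4: .#..#  (3 black, running=14)
  Row 5: ..#..  (4 black, running=18)
  Row 6: #.##.  (2 black, running=20)

Answer: 20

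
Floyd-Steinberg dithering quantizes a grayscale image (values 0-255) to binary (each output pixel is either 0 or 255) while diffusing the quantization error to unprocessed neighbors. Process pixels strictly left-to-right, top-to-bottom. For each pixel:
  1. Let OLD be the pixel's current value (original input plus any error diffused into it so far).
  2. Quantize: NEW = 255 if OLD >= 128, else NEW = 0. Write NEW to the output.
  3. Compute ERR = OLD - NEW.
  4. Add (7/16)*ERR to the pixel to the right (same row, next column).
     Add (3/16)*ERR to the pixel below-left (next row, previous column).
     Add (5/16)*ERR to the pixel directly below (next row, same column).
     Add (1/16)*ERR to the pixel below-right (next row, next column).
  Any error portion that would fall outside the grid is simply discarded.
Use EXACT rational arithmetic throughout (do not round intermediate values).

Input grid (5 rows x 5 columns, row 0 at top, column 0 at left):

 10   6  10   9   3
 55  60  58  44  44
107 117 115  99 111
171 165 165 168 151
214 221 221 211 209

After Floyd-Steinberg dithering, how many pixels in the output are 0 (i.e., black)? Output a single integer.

(0,0): OLD=10 → NEW=0, ERR=10
(0,1): OLD=83/8 → NEW=0, ERR=83/8
(0,2): OLD=1861/128 → NEW=0, ERR=1861/128
(0,3): OLD=31459/2048 → NEW=0, ERR=31459/2048
(0,4): OLD=318517/32768 → NEW=0, ERR=318517/32768
(1,0): OLD=7689/128 → NEW=0, ERR=7689/128
(1,1): OLD=95103/1024 → NEW=0, ERR=95103/1024
(1,2): OLD=3496491/32768 → NEW=0, ERR=3496491/32768
(1,3): OLD=12873199/131072 → NEW=0, ERR=12873199/131072
(1,4): OLD=190770797/2097152 → NEW=0, ERR=190770797/2097152
(2,0): OLD=2345957/16384 → NEW=255, ERR=-1831963/16384
(2,1): OLD=63368551/524288 → NEW=0, ERR=63368551/524288
(2,2): OLD=1891160181/8388608 → NEW=255, ERR=-247934859/8388608
(2,3): OLD=18855785999/134217728 → NEW=255, ERR=-15369734641/134217728
(2,4): OLD=205011353257/2147483648 → NEW=0, ERR=205011353257/2147483648
(3,0): OLD=1331443541/8388608 → NEW=255, ERR=-807651499/8388608
(3,1): OLD=9940039537/67108864 → NEW=255, ERR=-7172720783/67108864
(3,2): OLD=204195067371/2147483648 → NEW=0, ERR=204195067371/2147483648
(3,3): OLD=815473185251/4294967296 → NEW=255, ERR=-279743475229/4294967296
(3,4): OLD=9976718684591/68719476736 → NEW=255, ERR=-7546747883089/68719476736
(4,0): OLD=175956528027/1073741824 → NEW=255, ERR=-97847637093/1073741824
(4,1): OLD=5481826353115/34359738368 → NEW=255, ERR=-3279906930725/34359738368
(4,2): OLD=104486015297461/549755813888 → NEW=255, ERR=-35701717243979/549755813888
(4,3): OLD=1298179770884315/8796093022208 → NEW=255, ERR=-944823949778725/8796093022208
(4,4): OLD=17397534135366525/140737488355328 → NEW=0, ERR=17397534135366525/140737488355328
Output grid:
  Row 0: .....  (5 black, running=5)
  Row 1: .....  (5 black, running=10)
  Row 2: #.##.  (2 black, running=12)
  Row 3: ##.##  (1 black, running=13)
  Row 4: ####.  (1 black, running=14)

Answer: 14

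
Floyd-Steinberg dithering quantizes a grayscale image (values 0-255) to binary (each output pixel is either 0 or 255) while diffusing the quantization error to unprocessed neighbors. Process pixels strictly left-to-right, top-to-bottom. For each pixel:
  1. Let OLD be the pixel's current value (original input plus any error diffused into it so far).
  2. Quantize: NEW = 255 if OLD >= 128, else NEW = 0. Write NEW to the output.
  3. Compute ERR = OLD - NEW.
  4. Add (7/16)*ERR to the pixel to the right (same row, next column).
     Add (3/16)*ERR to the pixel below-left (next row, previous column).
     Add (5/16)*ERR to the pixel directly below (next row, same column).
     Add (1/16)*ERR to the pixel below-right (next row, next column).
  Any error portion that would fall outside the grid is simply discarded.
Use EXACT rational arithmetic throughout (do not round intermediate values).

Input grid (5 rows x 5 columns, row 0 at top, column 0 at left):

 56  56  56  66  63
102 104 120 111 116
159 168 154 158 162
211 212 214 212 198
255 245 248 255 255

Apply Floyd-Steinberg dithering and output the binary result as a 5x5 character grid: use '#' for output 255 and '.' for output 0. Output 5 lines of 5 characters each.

(0,0): OLD=56 → NEW=0, ERR=56
(0,1): OLD=161/2 → NEW=0, ERR=161/2
(0,2): OLD=2919/32 → NEW=0, ERR=2919/32
(0,3): OLD=54225/512 → NEW=0, ERR=54225/512
(0,4): OLD=895671/8192 → NEW=0, ERR=895671/8192
(1,0): OLD=4307/32 → NEW=255, ERR=-3853/32
(1,1): OLD=24853/256 → NEW=0, ERR=24853/256
(1,2): OLD=1768393/8192 → NEW=255, ERR=-320567/8192
(1,3): OLD=5019325/32768 → NEW=255, ERR=-3336515/32768
(1,4): OLD=58845623/524288 → NEW=0, ERR=58845623/524288
(2,0): OLD=571703/4096 → NEW=255, ERR=-472777/4096
(2,1): OLD=17429629/131072 → NEW=255, ERR=-15993731/131072
(2,2): OLD=158046487/2097152 → NEW=0, ERR=158046487/2097152
(2,3): OLD=5964323189/33554432 → NEW=255, ERR=-2592056971/33554432
(2,4): OLD=84242696947/536870912 → NEW=255, ERR=-52659385613/536870912
(3,0): OLD=318873559/2097152 → NEW=255, ERR=-215900201/2097152
(3,1): OLD=2277408667/16777216 → NEW=255, ERR=-2000781413/16777216
(3,2): OLD=87652588297/536870912 → NEW=255, ERR=-49249494263/536870912
(3,3): OLD=143929607477/1073741824 → NEW=255, ERR=-129874557643/1073741824
(3,4): OLD=1882952515729/17179869184 → NEW=0, ERR=1882952515729/17179869184
(4,0): OLD=53812689001/268435456 → NEW=255, ERR=-14638352279/268435456
(4,1): OLD=1376453082809/8589934592 → NEW=255, ERR=-813980238151/8589934592
(4,2): OLD=20305649786071/137438953472 → NEW=255, ERR=-14741283349289/137438953472
(4,3): OLD=407025219675385/2199023255552 → NEW=255, ERR=-153725710490375/2199023255552
(4,4): OLD=8835041425233231/35184372088832 → NEW=255, ERR=-136973457418929/35184372088832
Row 0: .....
Row 1: #.##.
Row 2: ##.##
Row 3: ####.
Row 4: #####

Answer: .....
#.##.
##.##
####.
#####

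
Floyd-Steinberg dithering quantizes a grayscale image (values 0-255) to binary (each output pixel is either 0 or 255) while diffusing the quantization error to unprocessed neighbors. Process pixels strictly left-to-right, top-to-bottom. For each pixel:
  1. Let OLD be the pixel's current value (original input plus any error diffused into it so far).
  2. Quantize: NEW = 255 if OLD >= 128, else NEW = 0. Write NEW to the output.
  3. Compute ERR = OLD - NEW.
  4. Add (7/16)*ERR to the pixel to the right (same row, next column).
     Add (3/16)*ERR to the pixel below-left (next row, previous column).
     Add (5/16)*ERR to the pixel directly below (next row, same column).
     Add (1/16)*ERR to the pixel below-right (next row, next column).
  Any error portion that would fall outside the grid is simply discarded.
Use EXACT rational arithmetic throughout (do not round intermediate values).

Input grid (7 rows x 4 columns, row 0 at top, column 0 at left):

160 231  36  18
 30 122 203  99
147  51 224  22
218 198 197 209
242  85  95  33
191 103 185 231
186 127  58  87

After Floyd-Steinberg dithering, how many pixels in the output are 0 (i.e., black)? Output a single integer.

(0,0): OLD=160 → NEW=255, ERR=-95
(0,1): OLD=3031/16 → NEW=255, ERR=-1049/16
(0,2): OLD=1873/256 → NEW=0, ERR=1873/256
(0,3): OLD=86839/4096 → NEW=0, ERR=86839/4096
(1,0): OLD=-3067/256 → NEW=0, ERR=-3067/256
(1,1): OLD=187811/2048 → NEW=0, ERR=187811/2048
(1,2): OLD=16074975/65536 → NEW=255, ERR=-636705/65536
(1,3): OLD=106778697/1048576 → NEW=0, ERR=106778697/1048576
(2,0): OLD=5257649/32768 → NEW=255, ERR=-3098191/32768
(2,1): OLD=37457195/1048576 → NEW=0, ERR=37457195/1048576
(2,2): OLD=548231959/2097152 → NEW=255, ERR=13458199/2097152
(2,3): OLD=1879817307/33554432 → NEW=0, ERR=1879817307/33554432
(3,0): OLD=3274094113/16777216 → NEW=255, ERR=-1004095967/16777216
(3,1): OLD=47854847103/268435456 → NEW=255, ERR=-20596194177/268435456
(3,2): OLD=765253102721/4294967296 → NEW=255, ERR=-329963557759/4294967296
(3,3): OLD=13283271201543/68719476736 → NEW=255, ERR=-4240195366137/68719476736
(4,0): OLD=897265825741/4294967296 → NEW=255, ERR=-197950834739/4294967296
(4,1): OLD=780432452199/34359738368 → NEW=0, ERR=780432452199/34359738368
(4,2): OLD=70989362541063/1099511627776 → NEW=0, ERR=70989362541063/1099511627776
(4,3): OLD=653781377175905/17592186044416 → NEW=0, ERR=653781377175905/17592186044416
(5,0): OLD=99426624419645/549755813888 → NEW=255, ERR=-40761108121795/549755813888
(5,1): OLD=1528501515151563/17592186044416 → NEW=0, ERR=1528501515151563/17592186044416
(5,2): OLD=2212889245245967/8796093022208 → NEW=255, ERR=-30114475417073/8796093022208
(5,3): OLD=69003853650859047/281474976710656 → NEW=255, ERR=-2772265410358233/281474976710656
(6,0): OLD=50418072914149505/281474976710656 → NEW=255, ERR=-21358046147067775/281474976710656
(6,1): OLD=520970273860305559/4503599627370496 → NEW=0, ERR=520970273860305559/4503599627370496
(6,2): OLD=8007266962335857265/72057594037927936 → NEW=0, ERR=8007266962335857265/72057594037927936
(6,3): OLD=152559842129271487511/1152921504606846976 → NEW=255, ERR=-141435141545474491369/1152921504606846976
Output grid:
  Row 0: ##..  (2 black, running=2)
  Row 1: ..#.  (3 black, running=5)
  Row 2: #.#.  (2 black, running=7)
  Row 3: ####  (0 black, running=7)
  Row 4: #...  (3 black, running=10)
  Row 5: #.##  (1 black, running=11)
  Row 6: #..#  (2 black, running=13)

Answer: 13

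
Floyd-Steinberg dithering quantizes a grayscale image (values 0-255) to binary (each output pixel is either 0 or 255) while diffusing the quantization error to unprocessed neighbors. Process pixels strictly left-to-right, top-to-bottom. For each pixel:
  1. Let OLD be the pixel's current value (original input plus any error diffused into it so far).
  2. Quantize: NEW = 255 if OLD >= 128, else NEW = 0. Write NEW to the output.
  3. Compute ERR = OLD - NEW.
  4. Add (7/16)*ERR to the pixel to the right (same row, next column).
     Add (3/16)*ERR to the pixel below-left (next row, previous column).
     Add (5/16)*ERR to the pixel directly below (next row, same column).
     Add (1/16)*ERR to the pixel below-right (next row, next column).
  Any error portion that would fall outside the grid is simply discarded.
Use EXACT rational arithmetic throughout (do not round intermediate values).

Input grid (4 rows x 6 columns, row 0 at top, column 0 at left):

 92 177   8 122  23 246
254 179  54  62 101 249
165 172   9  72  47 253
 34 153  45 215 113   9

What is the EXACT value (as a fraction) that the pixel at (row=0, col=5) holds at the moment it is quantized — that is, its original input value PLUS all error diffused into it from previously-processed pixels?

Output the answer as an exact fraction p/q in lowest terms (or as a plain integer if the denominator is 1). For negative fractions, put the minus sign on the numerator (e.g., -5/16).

Answer: 73059785/262144

Derivation:
(0,0): OLD=92 → NEW=0, ERR=92
(0,1): OLD=869/4 → NEW=255, ERR=-151/4
(0,2): OLD=-545/64 → NEW=0, ERR=-545/64
(0,3): OLD=121113/1024 → NEW=0, ERR=121113/1024
(0,4): OLD=1224623/16384 → NEW=0, ERR=1224623/16384
(0,5): OLD=73059785/262144 → NEW=255, ERR=6213065/262144
Target (0,5): original=246, with diffused error = 73059785/262144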